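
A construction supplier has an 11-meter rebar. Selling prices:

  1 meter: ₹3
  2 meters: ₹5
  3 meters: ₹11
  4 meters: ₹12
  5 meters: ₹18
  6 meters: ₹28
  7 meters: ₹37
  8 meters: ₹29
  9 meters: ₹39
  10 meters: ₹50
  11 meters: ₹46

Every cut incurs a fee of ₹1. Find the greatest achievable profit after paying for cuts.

52

Consider every possible first cut. v[k] is the best of p[i]+v[k−i] over all sellable i≤k, charging 1 whenever i<k.
v[1] = 3
v[2] = 5  (first piece 1, then v[1]=3)
v[3] = 11
v[4] = 13  (first piece 1, then v[3]=11)
v[5] = 18
v[6] = 28
v[7] = 37
v[8] = 39  (first piece 1, then v[7]=37)
v[9] = 41  (first piece 1, then v[8]=39)
v[10] = 50
v[11] = 52  (first piece 1, then v[10]=50)
One optimal plan: pieces 10 + 1 (1 cut) → ₹53 − ₹1 = ₹52.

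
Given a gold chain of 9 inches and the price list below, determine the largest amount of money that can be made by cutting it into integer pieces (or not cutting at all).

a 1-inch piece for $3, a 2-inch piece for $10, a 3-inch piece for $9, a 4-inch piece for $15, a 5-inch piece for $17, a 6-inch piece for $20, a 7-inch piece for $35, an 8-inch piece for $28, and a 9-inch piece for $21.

Build v[k] bottom-up: v[k] = max over allowed piece i of (p[i] + v[k−i]).
v[1] = 3
v[2] = max(3+3, 10+0) = 10
v[3] = max(3+10, 10+3, 9+0) = 13
v[4] = max(3+13, 10+10, 9+3, 15+0) = 20
v[5] = max(3+20, 10+13, 9+10, 15+3, 17+0) = 23
v[6] = max(3+23, 10+20, 9+13, 15+10, 17+3, 20+0) = 30
v[7] = max(3+30, 10+23, 9+20, …, 20+3, 35+0) = 35
v[8] = max(3+35, 10+30, 9+23, …, 35+3, 28+0) = 40
v[9] = max(3+40, 10+35, 9+30, …, 28+3, 21+0) = 45
One optimal cutting: 7 + 2 → $35 + $10 = $45.

45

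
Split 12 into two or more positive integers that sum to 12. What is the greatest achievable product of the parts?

81

Fill f[k] for k=2..12: at each k try every first piece i and multiply by the better of (k−i) uncut or f[k−i].
Small cases: f[2]=1, f[3]=2, f[4]=4.
f[5] = 2·max(3,2) = 2·3 = 6
f[6] = 3·max(3,2) = 3·3 = 9
f[7] = 2·max(5,6) = 2·6 = 12
f[8] = 2·max(6,9) = 2·9 = 18
f[9] = 3·max(6,9) = 3·9 = 27
f[10] = 2·max(8,18) = 2·18 = 36
f[11] = 2·max(9,27) = 2·27 = 54
f[12] = 3·max(9,27) = 3·27 = 81
One optimal split: 3 + 3 + 3 + 3; product 3·3·3·3 = 81.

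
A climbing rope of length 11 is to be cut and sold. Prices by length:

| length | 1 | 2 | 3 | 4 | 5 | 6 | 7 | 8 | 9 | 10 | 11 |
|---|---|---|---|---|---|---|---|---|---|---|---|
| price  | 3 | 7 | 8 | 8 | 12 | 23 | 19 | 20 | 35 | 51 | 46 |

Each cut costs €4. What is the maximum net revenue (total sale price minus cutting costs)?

50

Build net[k] bottom-up: net[k] = max over allowed piece i of (p[i] + net[k−i]) − 4 per cut.
net[1] = 3
net[2] = max(3+3-4, 7+0) = 7
net[3] = max(3+7-4, 7+3-4, 8+0) = 8
net[4] = max(3+8-4, 7+7-4, 8+3-4, 8+0) = 10
net[5] = max(3+10-4, 7+8-4, 8+7-4, 8+3-4, 12+0) = 12
net[6] = max(3+12-4, 7+10-4, 8+8-4, 8+7-4, 12+3-4, 23+0) = 23
net[7] = max(3+23-4, 7+12-4, 8+10-4, …, 23+3-4, 19+0) = 22
net[8] = max(3+22-4, 7+23-4, 8+12-4, …, 19+3-4, 20+0) = 26
net[9] = max(3+26-4, 7+22-4, 8+23-4, …, 20+3-4, 35+0) = 35
net[10] = max(3+35-4, 7+26-4, 8+22-4, …, 35+3-4, 51+0) = 51
net[11] = max(3+51-4, 7+35-4, 8+26-4, …, 51+3-4, 46+0) = 50
One optimal plan: pieces 10 + 1 (1 cut) → €54 − €4 = €50.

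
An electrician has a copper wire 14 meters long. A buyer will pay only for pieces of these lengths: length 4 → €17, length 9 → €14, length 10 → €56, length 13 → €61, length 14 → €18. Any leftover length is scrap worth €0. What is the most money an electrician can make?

73

Let f[k] be the best obtainable value from length k. For each k, try every first piece i and keep the best of price[i] + f[k−i].
f[1] = 0
f[2] = 0
f[3] = 0
f[4] = 17
f[5] = 17
f[6] = 17
f[7] = 17
f[8] = 34  (first piece 4, then f[4]=17)
f[9] = 34
f[10] = 56
f[11] = 56
f[12] = 56
f[13] = 61
f[14] = 73  (first piece 4, then f[10]=56)
One optimal cutting: 10 + 4 → €73.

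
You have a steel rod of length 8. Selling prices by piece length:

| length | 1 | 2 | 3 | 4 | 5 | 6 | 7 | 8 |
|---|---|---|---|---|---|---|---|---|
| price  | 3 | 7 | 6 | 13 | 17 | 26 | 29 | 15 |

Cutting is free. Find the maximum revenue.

33

Build r[k] bottom-up: r[k] = max over allowed piece i of (p[i] + r[k−i]).
r[1] = 3
r[2] = 7
r[3] = 10  (first piece 1, then r[2]=7)
r[4] = 14  (first piece 2, then r[2]=7)
r[5] = 17  (first piece 1, then r[4]=14)
r[6] = 26
r[7] = 29  (first piece 1, then r[6]=26)
r[8] = 33  (first piece 2, then r[6]=26)
One optimal cutting: 6 + 2 → $26 + $7 = $33.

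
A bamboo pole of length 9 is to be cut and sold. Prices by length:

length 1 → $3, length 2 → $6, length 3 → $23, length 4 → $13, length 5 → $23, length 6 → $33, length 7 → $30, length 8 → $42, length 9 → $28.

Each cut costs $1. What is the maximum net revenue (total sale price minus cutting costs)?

Let net[k] be the best obtainable value from length k. For each k, try every first piece i and keep the best of price[i] + net[k−i] minus the 1 cut fee when i<k.
net[1] = 3
net[2] = max(3+3-1, 6+0) = 6
net[3] = max(3+6-1, 6+3-1, 23+0) = 23
net[4] = max(3+23-1, 6+6-1, 23+3-1, 13+0) = 25
net[5] = max(3+25-1, 6+23-1, 23+6-1, 13+3-1, 23+0) = 28
net[6] = max(3+28-1, 6+25-1, 23+23-1, 13+6-1, 23+3-1, 33+0) = 45
net[7] = max(3+45-1, 6+28-1, 23+25-1, …, 33+3-1, 30+0) = 47
net[8] = max(3+47-1, 6+45-1, 23+28-1, …, 30+3-1, 42+0) = 50
net[9] = max(3+50-1, 6+47-1, 23+45-1, …, 42+3-1, 28+0) = 67
One optimal plan: pieces 3 + 3 + 3 (2 cuts) → $69 − $2 = $67.

67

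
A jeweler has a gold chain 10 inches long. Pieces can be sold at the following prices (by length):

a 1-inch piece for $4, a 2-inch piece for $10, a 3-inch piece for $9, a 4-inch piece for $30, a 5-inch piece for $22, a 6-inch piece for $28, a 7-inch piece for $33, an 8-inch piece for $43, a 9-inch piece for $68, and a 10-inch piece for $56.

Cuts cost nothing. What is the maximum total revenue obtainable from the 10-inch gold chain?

Build R[k] bottom-up: R[k] = max over allowed piece i of (p[i] + R[k−i]).
R[1] = 4
R[2] = max(4+4, 10+0) = 10
R[3] = max(4+10, 10+4, 9+0) = 14
R[4] = max(4+14, 10+10, 9+4, 30+0) = 30
R[5] = max(4+30, 10+14, 9+10, 30+4, 22+0) = 34
R[6] = max(4+34, 10+30, 9+14, 30+10, 22+4, 28+0) = 40
R[7] = max(4+40, 10+34, 9+30, …, 28+4, 33+0) = 44
R[8] = max(4+44, 10+40, 9+34, …, 33+4, 43+0) = 60
R[9] = max(4+60, 10+44, 9+40, …, 43+4, 68+0) = 68
R[10] = max(4+68, 10+60, 9+44, …, 68+4, 56+0) = 72
One optimal cutting: 9 + 1 → $68 + $4 = $72.

72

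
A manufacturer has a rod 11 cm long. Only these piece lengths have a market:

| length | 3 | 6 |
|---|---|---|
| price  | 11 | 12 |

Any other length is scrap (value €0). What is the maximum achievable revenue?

Let f[k] be the best obtainable value from length k. For each k, try every first piece i and keep the best of price[i] + f[k−i].
f[1] = 0
f[2] = 0
f[3] = 11
f[4] = 11
f[5] = 11
f[6] = max(11+11, 12+0) = 22
f[7] = max(11+11, 12+0) = 22
f[8] = max(11+11, 12+0) = 22
f[9] = max(11+22, 12+11) = 33
f[10] = max(11+22, 12+11) = 33
f[11] = max(11+22, 12+11) = 33
One optimal cutting: pieces 3 + 3 + 3 with 2 cm of scrap → €33.

33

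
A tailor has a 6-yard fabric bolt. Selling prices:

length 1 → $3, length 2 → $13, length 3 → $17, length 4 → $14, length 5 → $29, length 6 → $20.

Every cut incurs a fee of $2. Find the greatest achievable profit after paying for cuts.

35

Consider every possible first cut. v[k] is the best of p[i]+v[k−i] over all sellable i≤k, charging 2 whenever i<k.
v[1] = 3
v[2] = max(3+3-2, 13+0) = 13
v[3] = max(3+13-2, 13+3-2, 17+0) = 17
v[4] = max(3+17-2, 13+13-2, 17+3-2, 14+0) = 24
v[5] = max(3+24-2, 13+17-2, 17+13-2, 14+3-2, 29+0) = 29
v[6] = max(3+29-2, 13+24-2, 17+17-2, 14+13-2, 29+3-2, 20+0) = 35
One optimal plan: pieces 2 + 2 + 2 (2 cuts) → $39 − $4 = $35.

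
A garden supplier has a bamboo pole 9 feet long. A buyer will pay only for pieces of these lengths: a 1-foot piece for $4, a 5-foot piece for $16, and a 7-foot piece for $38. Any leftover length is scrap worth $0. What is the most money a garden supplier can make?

Build f[k] bottom-up: f[k] = max over allowed piece i of (p[i] + f[k−i]).
f[1] = 4
f[2] = 8  (first piece 1, then f[1]=4)
f[3] = 12  (first piece 1, then f[2]=8)
f[4] = 16  (first piece 1, then f[3]=12)
f[5] = max(4+16, 16+0) = 20
f[6] = max(4+20, 16+4) = 24
f[7] = max(4+24, 16+8, 38+0) = 38
f[8] = max(4+38, 16+12, 38+4) = 42
f[9] = max(4+42, 16+16, 38+8) = 46
One optimal cutting: 7 + 1 + 1 → $46.

46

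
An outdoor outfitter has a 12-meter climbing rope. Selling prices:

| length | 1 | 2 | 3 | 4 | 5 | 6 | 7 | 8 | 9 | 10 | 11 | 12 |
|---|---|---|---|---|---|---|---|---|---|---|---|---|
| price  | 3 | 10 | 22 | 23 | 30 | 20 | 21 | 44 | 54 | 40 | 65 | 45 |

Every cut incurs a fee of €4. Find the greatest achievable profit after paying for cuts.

Let net[k] be the best obtainable value from length k. For each k, try every first piece i and keep the best of price[i] + net[k−i] minus the 4 cut fee when i<k.
net[1] = 3
net[2] = 10
net[3] = 22
net[4] = 23
net[5] = 30
net[6] = 40  (first piece 3, then net[3]=22)
net[7] = 41  (first piece 3, then net[4]=23)
net[8] = 48  (first piece 3, then net[5]=30)
net[9] = 58  (first piece 3, then net[6]=40)
net[10] = 59  (first piece 3, then net[7]=41)
net[11] = 66  (first piece 3, then net[8]=48)
net[12] = 76  (first piece 3, then net[9]=58)
One optimal plan: pieces 3 + 3 + 3 + 3 (3 cuts) → €88 − €12 = €76.

76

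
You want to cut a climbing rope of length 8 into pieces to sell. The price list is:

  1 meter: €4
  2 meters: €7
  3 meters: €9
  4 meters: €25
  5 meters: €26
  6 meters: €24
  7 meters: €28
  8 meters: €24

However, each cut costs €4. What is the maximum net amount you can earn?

46

Let v[k] be the best obtainable value from length k. For each k, try every first piece i and keep the best of price[i] + v[k−i] minus the 4 cut fee when i<k.
v[1] = 4
v[2] = max(4+4-4, 7+0) = 7
v[3] = max(4+7-4, 7+4-4, 9+0) = 9
v[4] = max(4+9-4, 7+7-4, 9+4-4, 25+0) = 25
v[5] = max(4+25-4, 7+9-4, 9+7-4, 25+4-4, 26+0) = 26
v[6] = max(4+26-4, 7+25-4, 9+9-4, 25+7-4, 26+4-4, 24+0) = 28
v[7] = max(4+28-4, 7+26-4, 9+25-4, …, 24+4-4, 28+0) = 30
v[8] = max(4+30-4, 7+28-4, 9+26-4, …, 28+4-4, 24+0) = 46
One optimal plan: pieces 4 + 4 (1 cut) → €50 − €4 = €46.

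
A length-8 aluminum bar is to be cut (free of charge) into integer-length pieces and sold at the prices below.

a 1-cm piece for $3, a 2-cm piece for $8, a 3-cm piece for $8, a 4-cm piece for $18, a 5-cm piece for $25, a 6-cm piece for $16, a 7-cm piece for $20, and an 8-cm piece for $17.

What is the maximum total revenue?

Let best[k] be the best obtainable value from length k. For each k, try every first piece i and keep the best of price[i] + best[k−i].
best[1] = 3
best[2] = max(3+3, 8+0) = 8
best[3] = max(3+8, 8+3, 8+0) = 11
best[4] = max(3+11, 8+8, 8+3, 18+0) = 18
best[5] = max(3+18, 8+11, 8+8, 18+3, 25+0) = 25
best[6] = max(3+25, 8+18, 8+11, 18+8, 25+3, 16+0) = 28
best[7] = max(3+28, 8+25, 8+18, …, 16+3, 20+0) = 33
best[8] = max(3+33, 8+28, 8+25, …, 20+3, 17+0) = 36
One optimal cutting: 5 + 2 + 1 → $25 + $8 + $3 = $36.

36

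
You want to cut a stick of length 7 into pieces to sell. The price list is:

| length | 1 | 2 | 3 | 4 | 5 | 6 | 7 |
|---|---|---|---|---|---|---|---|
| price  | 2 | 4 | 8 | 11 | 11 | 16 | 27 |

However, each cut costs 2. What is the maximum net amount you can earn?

Let r[k] be the best obtainable value from length k. For each k, try every first piece i and keep the best of price[i] + r[k−i] minus the 2 cut fee when i<k.
r[1] = 2
r[2] = max(2+2-2, 4+0) = 4
r[3] = max(2+4-2, 4+2-2, 8+0) = 8
r[4] = max(2+8-2, 4+4-2, 8+2-2, 11+0) = 11
r[5] = max(2+11-2, 4+8-2, 8+4-2, 11+2-2, 11+0) = 11
r[6] = max(2+11-2, 4+11-2, 8+8-2, 11+4-2, 11+2-2, 16+0) = 16
r[7] = max(2+16-2, 4+11-2, 8+11-2, …, 16+2-2, 27+0) = 27
Best is to make no cuts and sell whole for 27.

27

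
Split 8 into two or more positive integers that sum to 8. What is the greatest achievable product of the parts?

Define m[k] = max over 1≤i<k of i · max(k−i, m[k−i]); the inner max lets the remainder stay uncut if that's better.
m[2] = 1*max(1,0) = 1*1 = 1
m[3] = max(1*2, 2*1) = 2
m[4] = max(1*3, 2*2, 3*1) = 4
m[5] = max(1*4, 2*3, 3*2, 4*1) = 6
m[6] = max(1*6, 2*4, 3*3, 4*2, 5*1) = 9
m[7] = max(1*9, 2*6, 3*4, 4*3, 5*2, 6*1) = 12
m[8] = max(1*12, 2*9, 3*6, …, 6*2, 7*1) = 18
One optimal split: 3 + 3 + 2; product 3*3*2 = 18.

18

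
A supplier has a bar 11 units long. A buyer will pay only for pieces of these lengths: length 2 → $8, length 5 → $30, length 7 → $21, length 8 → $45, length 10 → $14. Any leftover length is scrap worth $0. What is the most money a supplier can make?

60

Build best[k] bottom-up: best[k] = max over allowed piece i of (p[i] + best[k−i]).
best[1] = 0
best[2] = 8
best[3] = 8
best[4] = 16  (first piece 2, then best[2]=8)
best[5] = 30
best[6] = 30
best[7] = 38  (first piece 2, then best[5]=30)
best[8] = 45
best[9] = 46  (first piece 2, then best[7]=38)
best[10] = 60  (first piece 5, then best[5]=30)
best[11] = 60
One optimal cutting: pieces 5 + 5 with 1 unit of scrap → $60.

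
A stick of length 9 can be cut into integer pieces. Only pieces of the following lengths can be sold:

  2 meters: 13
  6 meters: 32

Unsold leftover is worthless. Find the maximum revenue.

Let f[k] be the best obtainable value from length k. For each k, try every first piece i and keep the best of price[i] + f[k−i].
f[1] = 0
f[2] = 13
f[3] = 13
f[4] = 26  (first piece 2, then f[2]=13)
f[5] = 26
f[6] = max(13+26, 32+0) = 39
f[7] = max(13+26, 32+0) = 39
f[8] = max(13+39, 32+13) = 52
f[9] = max(13+39, 32+13) = 52
One optimal cutting: pieces 2 + 2 + 2 + 2 with 1 meter of scrap → 52.

52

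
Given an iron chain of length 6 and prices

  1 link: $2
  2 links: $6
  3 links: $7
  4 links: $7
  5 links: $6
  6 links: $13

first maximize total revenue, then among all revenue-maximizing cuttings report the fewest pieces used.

Let r[k] be the best obtainable value from length k. For each k, try every first piece i and keep the best of price[i] + r[k−i].
r[1] = 2
r[2] = max(2+2, 6+0) = 6
r[3] = max(2+6, 6+2, 7+0) = 8
r[4] = max(2+8, 6+6, 7+2, 7+0) = 12
r[5] = max(2+12, 6+8, 7+6, 7+2, 6+0) = 14
r[6] = max(2+14, 6+12, 7+8, 7+6, 6+2, 13+0) = 18
Maximum revenue is $18.
Now minimize piece count subject to staying optimal: for each k, pieces[k] = 1 + min over i with p[i]+r[k−i]=r[k] of pieces[k−i].
pieces[3] = 2
pieces[4] = 2
pieces[5] = 3
pieces[6] = 3

3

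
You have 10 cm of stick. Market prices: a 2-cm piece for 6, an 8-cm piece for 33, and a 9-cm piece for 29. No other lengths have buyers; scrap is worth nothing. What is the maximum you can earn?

39

Build r[k] bottom-up: r[k] = max over allowed piece i of (p[i] + r[k−i]).
r[1] = 0
r[2] = 6
r[3] = 6
r[4] = 12  (first piece 2, then r[2]=6)
r[5] = 12
r[6] = 18  (first piece 2, then r[4]=12)
r[7] = 18
r[8] = max(6+18, 33+0) = 33
r[9] = max(6+18, 33+0, 29+0) = 33
r[10] = max(6+33, 33+6, 29+0) = 39
One optimal cutting: 8 + 2 → 39.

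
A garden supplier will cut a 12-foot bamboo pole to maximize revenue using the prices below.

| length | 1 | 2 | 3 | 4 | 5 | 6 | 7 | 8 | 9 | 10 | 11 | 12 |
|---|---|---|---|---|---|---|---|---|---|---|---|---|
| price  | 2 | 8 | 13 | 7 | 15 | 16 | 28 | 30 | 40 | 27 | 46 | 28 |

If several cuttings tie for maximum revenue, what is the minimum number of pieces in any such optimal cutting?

Consider every possible first cut. r[k] is the best of p[i]+r[k−i] over all sellable i≤k.
r[1] = 2
r[2] = 8
r[3] = 13
r[4] = 16  (first piece 2, then r[2]=8)
r[5] = 21  (first piece 2, then r[3]=13)
r[6] = 26  (first piece 3, then r[3]=13)
r[7] = 29  (first piece 2, then r[5]=21)
r[8] = 34  (first piece 2, then r[6]=26)
r[9] = 40
r[10] = 42  (first piece 1, then r[9]=40)
r[11] = 48  (first piece 2, then r[9]=40)
r[12] = 53  (first piece 3, then r[9]=40)
Maximum revenue is $53.
Now minimize piece count subject to staying optimal: for each k, pieces[k] = 1 + min over i with p[i]+r[k−i]=r[k] of pieces[k−i].
pieces[9] = 1
pieces[10] = 2
pieces[11] = 2
pieces[12] = 2

2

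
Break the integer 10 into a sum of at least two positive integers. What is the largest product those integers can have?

36

Define prod[k] = max over 1≤i<k of i · max(k−i, prod[k−i]); the inner max lets the remainder stay uncut if that's better.
prod[2] = 1×max(1,0) = 1×1 = 1
prod[3] = max(1×2, 2×1) = 2
prod[4] = max(1×3, 2×2, 3×1) = 4
prod[5] = max(1×4, 2×3, 3×2, 4×1) = 6
prod[6] = max(1×6, 2×4, 3×3, 4×2, 5×1) = 9
prod[7] = max(1×9, 2×6, 3×4, 4×3, 5×2, 6×1) = 12
prod[8] = max(1×12, 2×9, 3×6, …, 6×2, 7×1) = 18
prod[9] = max(1×18, 2×12, 3×9, …, 7×2, 8×1) = 27
prod[10] = max(1×27, 2×18, 3×12, …, 8×2, 9×1) = 36
One optimal split: 3 + 3 + 2 + 2; product 3×3×2×2 = 36.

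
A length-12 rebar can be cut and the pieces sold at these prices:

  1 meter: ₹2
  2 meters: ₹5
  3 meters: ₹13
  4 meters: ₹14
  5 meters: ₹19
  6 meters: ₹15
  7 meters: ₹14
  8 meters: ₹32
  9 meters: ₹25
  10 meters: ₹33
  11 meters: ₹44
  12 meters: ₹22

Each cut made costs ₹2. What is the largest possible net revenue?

Build net[k] bottom-up: net[k] = max over allowed piece i of (p[i] + net[k−i]) − 2 per cut.
net[1] = 2
net[2] = max(2+2-2, 5+0) = 5
net[3] = max(2+5-2, 5+2-2, 13+0) = 13
net[4] = max(2+13-2, 5+5-2, 13+2-2, 14+0) = 14
net[5] = max(2+14-2, 5+13-2, 13+5-2, 14+2-2, 19+0) = 19
net[6] = max(2+19-2, 5+14-2, 13+13-2, 14+5-2, 19+2-2, 15+0) = 24
net[7] = max(2+24-2, 5+19-2, 13+14-2, …, 15+2-2, 14+0) = 25
net[8] = max(2+25-2, 5+24-2, 13+19-2, …, 14+2-2, 32+0) = 32
net[9] = max(2+32-2, 5+25-2, 13+24-2, …, 32+2-2, 25+0) = 35
net[10] = max(2+35-2, 5+32-2, 13+25-2, …, 25+2-2, 33+0) = 36
net[11] = max(2+36-2, 5+35-2, 13+32-2, …, 33+2-2, 44+0) = 44
net[12] = max(2+44-2, 5+36-2, 13+35-2, …, 44+2-2, 22+0) = 46
One optimal plan: pieces 3 + 3 + 3 + 3 (3 cuts) → ₹52 − ₹6 = ₹46.

46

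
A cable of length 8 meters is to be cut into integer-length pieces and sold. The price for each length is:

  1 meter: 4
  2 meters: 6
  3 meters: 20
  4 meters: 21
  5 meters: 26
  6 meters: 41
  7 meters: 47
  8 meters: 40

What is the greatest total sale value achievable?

51

Let r[k] be the best obtainable value from length k. For each k, try every first piece i and keep the best of price[i] + r[k−i].
r[1] = 4
r[2] = max(4+4, 6+0) = 8
r[3] = max(4+8, 6+4, 20+0) = 20
r[4] = max(4+20, 6+8, 20+4, 21+0) = 24
r[5] = max(4+24, 6+20, 20+8, 21+4, 26+0) = 28
r[6] = max(4+28, 6+24, 20+20, 21+8, 26+4, 41+0) = 41
r[7] = max(4+41, 6+28, 20+24, …, 41+4, 47+0) = 47
r[8] = max(4+47, 6+41, 20+28, …, 47+4, 40+0) = 51
One optimal cutting: 7 + 1 → 47 + 4 = 51.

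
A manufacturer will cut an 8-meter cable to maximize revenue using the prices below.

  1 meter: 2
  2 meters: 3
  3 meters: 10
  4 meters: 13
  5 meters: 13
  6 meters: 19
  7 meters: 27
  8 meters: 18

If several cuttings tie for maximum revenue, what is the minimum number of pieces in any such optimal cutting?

Let r[k] be the best obtainable value from length k. For each k, try every first piece i and keep the best of price[i] + r[k−i].
r[1] = 2
r[2] = 4  (first piece 1, then r[1]=2)
r[3] = 10
r[4] = 13
r[5] = 15  (first piece 1, then r[4]=13)
r[6] = 20  (first piece 3, then r[3]=10)
r[7] = 27
r[8] = 29  (first piece 1, then r[7]=27)
Maximum revenue is 29.
Now minimize piece count subject to staying optimal: for each k, pieces[k] = 1 + min over i with p[i]+r[k−i]=r[k] of pieces[k−i].
pieces[5] = 2
pieces[6] = 2
pieces[7] = 1
pieces[8] = 2

2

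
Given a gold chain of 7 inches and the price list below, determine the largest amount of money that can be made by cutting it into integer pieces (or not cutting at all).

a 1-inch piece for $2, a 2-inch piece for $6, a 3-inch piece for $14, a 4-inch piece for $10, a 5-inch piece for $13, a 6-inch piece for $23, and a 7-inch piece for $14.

Let R[k] be the best obtainable value from length k. For each k, try every first piece i and keep the best of price[i] + R[k−i].
R[1] = 2
R[2] = 6
R[3] = 14
R[4] = 16  (first piece 1, then R[3]=14)
R[5] = 20  (first piece 2, then R[3]=14)
R[6] = 28  (first piece 3, then R[3]=14)
R[7] = 30  (first piece 1, then R[6]=28)
One optimal cutting: 3 + 3 + 1 → $14 + $14 + $2 = $30.

30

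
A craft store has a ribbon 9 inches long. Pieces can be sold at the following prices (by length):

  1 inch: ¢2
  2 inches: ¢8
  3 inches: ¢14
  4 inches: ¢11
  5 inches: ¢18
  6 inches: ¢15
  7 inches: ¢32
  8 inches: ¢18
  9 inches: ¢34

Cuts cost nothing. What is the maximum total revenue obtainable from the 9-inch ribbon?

Let best[k] be the best obtainable value from length k. For each k, try every first piece i and keep the best of price[i] + best[k−i].
best[1] = 2
best[2] = max(2+2, 8+0) = 8
best[3] = max(2+8, 8+2, 14+0) = 14
best[4] = max(2+14, 8+8, 14+2, 11+0) = 16
best[5] = max(2+16, 8+14, 14+8, 11+2, 18+0) = 22
best[6] = max(2+22, 8+16, 14+14, 11+8, 18+2, 15+0) = 28
best[7] = max(2+28, 8+22, 14+16, …, 15+2, 32+0) = 32
best[8] = max(2+32, 8+28, 14+22, …, 32+2, 18+0) = 36
best[9] = max(2+36, 8+32, 14+28, …, 18+2, 34+0) = 42
One optimal cutting: 3 + 3 + 3 → ¢14 + ¢14 + ¢14 = ¢42.

42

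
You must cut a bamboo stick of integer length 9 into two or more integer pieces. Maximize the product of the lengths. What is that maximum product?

Let m[k] be the best product for length k (with at least one cut). For each first piece i, the rest contributes max(k−i, m[k−i]).
Small cases: m[2]=1, m[3]=2, m[4]=4.
m[5] = 2×max(3,2) = 2×3 = 6
m[6] = 3×max(3,2) = 3×3 = 9
m[7] = 2×max(5,6) = 2×6 = 12
m[8] = 2×max(6,9) = 2×9 = 18
m[9] = 3×max(6,9) = 3×9 = 27
One optimal split: 3 + 3 + 3; product 3×3×3 = 27.

27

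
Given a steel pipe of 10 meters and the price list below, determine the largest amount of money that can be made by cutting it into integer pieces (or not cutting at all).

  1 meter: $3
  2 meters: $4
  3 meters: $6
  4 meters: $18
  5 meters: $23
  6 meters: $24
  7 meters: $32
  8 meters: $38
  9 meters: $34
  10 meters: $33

46

Build v[k] bottom-up: v[k] = max over allowed piece i of (p[i] + v[k−i]).
v[1] = 3
v[2] = 6  (first piece 1, then v[1]=3)
v[3] = 9  (first piece 1, then v[2]=6)
v[4] = 18
v[5] = 23
v[6] = 26  (first piece 1, then v[5]=23)
v[7] = 32
v[8] = 38
v[9] = 41  (first piece 1, then v[8]=38)
v[10] = 46  (first piece 5, then v[5]=23)
One optimal cutting: 5 + 5 → $23 + $23 = $46.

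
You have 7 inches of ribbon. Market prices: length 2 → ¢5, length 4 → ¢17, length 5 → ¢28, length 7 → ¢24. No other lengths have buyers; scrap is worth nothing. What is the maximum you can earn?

Consider every possible first cut. r[k] is the best of p[i]+r[k−i] over all sellable i≤k.
r[1] = 0
r[2] = 5
r[3] = 5
r[4] = max(5+5, 17+0) = 17
r[5] = max(5+5, 17+0, 28+0) = 28
r[6] = max(5+17, 17+5, 28+0) = 28
r[7] = max(5+28, 17+5, 28+5, 24+0) = 33
One optimal cutting: 5 + 2 → ¢33.

33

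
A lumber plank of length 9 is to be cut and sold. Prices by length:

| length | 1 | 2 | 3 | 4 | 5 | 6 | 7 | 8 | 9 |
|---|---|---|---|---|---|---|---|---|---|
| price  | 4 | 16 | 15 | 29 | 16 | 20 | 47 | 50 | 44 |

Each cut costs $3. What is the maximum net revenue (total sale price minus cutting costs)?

60

Consider every possible first cut. v[k] is the best of p[i]+v[k−i] over all sellable i≤k, charging 3 whenever i<k.
v[1] = 4
v[2] = 16
v[3] = 17  (first piece 1, then v[2]=16)
v[4] = 29  (first piece 2, then v[2]=16)
v[5] = 30  (first piece 1, then v[4]=29)
v[6] = 42  (first piece 2, then v[4]=29)
v[7] = 47
v[8] = 55  (first piece 2, then v[6]=42)
v[9] = 60  (first piece 2, then v[7]=47)
One optimal plan: pieces 7 + 2 (1 cut) → $63 − $3 = $60.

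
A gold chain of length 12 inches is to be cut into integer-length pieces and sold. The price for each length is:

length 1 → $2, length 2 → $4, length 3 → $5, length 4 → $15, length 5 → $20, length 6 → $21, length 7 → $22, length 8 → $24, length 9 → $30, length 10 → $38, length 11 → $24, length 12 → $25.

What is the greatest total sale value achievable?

Build best[k] bottom-up: best[k] = max over allowed piece i of (p[i] + best[k−i]).
best[1] = 2
best[2] = 4  (first piece 1, then best[1]=2)
best[3] = 6  (first piece 1, then best[2]=4)
best[4] = 15
best[5] = 20
best[6] = 22  (first piece 1, then best[5]=20)
best[7] = 24  (first piece 1, then best[6]=22)
best[8] = 30  (first piece 4, then best[4]=15)
best[9] = 35  (first piece 4, then best[5]=20)
best[10] = 40  (first piece 5, then best[5]=20)
best[11] = 42  (first piece 1, then best[10]=40)
best[12] = 45  (first piece 4, then best[8]=30)
One optimal cutting: 4 + 4 + 4 → $15 + $15 + $15 = $45.

45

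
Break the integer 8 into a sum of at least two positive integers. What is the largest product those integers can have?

18

Let f[k] be the best product for length k (with at least one cut). For each first piece i, the rest contributes max(k−i, f[k−i]).
f[2] = 1·max(1,0) = 1·1 = 1
f[3] = max(1·2, 2·1) = 2
f[4] = max(1·3, 2·2, 3·1) = 4
f[5] = max(1·4, 2·3, 3·2, 4·1) = 6
f[6] = max(1·6, 2·4, 3·3, 4·2, 5·1) = 9
f[7] = max(1·9, 2·6, 3·4, 4·3, 5·2, 6·1) = 12
f[8] = max(1·12, 2·9, 3·6, …, 6·2, 7·1) = 18
One optimal split: 3 + 3 + 2; product 3·3·2 = 18.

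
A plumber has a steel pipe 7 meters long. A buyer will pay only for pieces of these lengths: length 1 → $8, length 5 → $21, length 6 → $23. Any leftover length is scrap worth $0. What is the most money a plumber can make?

56

Let r[k] be the best obtainable value from length k. For each k, try every first piece i and keep the best of price[i] + r[k−i].
r[1] = 8
r[2] = 16  (first piece 1, then r[1]=8)
r[3] = 24  (first piece 1, then r[2]=16)
r[4] = 32  (first piece 1, then r[3]=24)
r[5] = max(8+32, 21+0) = 40
r[6] = max(8+40, 21+8, 23+0) = 48
r[7] = max(8+48, 21+16, 23+8) = 56
One optimal cutting: 1 + 1 + 1 + 1 + 1 + 1 + 1 → $56.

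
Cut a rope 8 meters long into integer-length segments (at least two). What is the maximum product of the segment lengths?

18

Let P[k] be the best product for length k (with at least one cut). For each first piece i, the rest contributes max(k−i, P[k−i]).
Small cases: P[2]=1.
P[3] = 1·max(2,1) = 1·2 = 2
P[4] = 2·max(2,1) = 2·2 = 4
P[5] = 2·max(3,2) = 2·3 = 6
P[6] = 3·max(3,2) = 3·3 = 9
P[7] = 2·max(5,6) = 2·6 = 12
P[8] = 2·max(6,9) = 2·9 = 18
One optimal split: 3 + 3 + 2; product 3·3·2 = 18.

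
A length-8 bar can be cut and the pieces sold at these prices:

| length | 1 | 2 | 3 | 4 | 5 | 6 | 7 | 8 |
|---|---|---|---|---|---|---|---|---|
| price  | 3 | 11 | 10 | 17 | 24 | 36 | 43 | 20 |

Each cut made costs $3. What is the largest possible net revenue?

44

Let net[k] be the best obtainable value from length k. For each k, try every first piece i and keep the best of price[i] + net[k−i] minus the 3 cut fee when i<k.
net[1] = 3
net[2] = max(3+3-3, 11+0) = 11
net[3] = max(3+11-3, 11+3-3, 10+0) = 11
net[4] = max(3+11-3, 11+11-3, 10+3-3, 17+0) = 19
net[5] = max(3+19-3, 11+11-3, 10+11-3, 17+3-3, 24+0) = 24
net[6] = max(3+24-3, 11+19-3, 10+11-3, 17+11-3, 24+3-3, 36+0) = 36
net[7] = max(3+36-3, 11+24-3, 10+19-3, …, 36+3-3, 43+0) = 43
net[8] = max(3+43-3, 11+36-3, 10+24-3, …, 43+3-3, 20+0) = 44
One optimal plan: pieces 6 + 2 (1 cut) → $47 − $3 = $44.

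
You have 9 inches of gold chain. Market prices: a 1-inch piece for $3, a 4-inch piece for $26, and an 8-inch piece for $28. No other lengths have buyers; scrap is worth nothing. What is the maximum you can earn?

55

Consider every possible first cut. f[k] is the best of p[i]+f[k−i] over all sellable i≤k.
f[1] = 3
f[2] = 6  (first piece 1, then f[1]=3)
f[3] = 9  (first piece 1, then f[2]=6)
f[4] = max(3+9, 26+0) = 26
f[5] = max(3+26, 26+3) = 29
f[6] = max(3+29, 26+6) = 32
f[7] = max(3+32, 26+9) = 35
f[8] = max(3+35, 26+26, 28+0) = 52
f[9] = max(3+52, 26+29, 28+3) = 55
One optimal cutting: 4 + 4 + 1 → $55.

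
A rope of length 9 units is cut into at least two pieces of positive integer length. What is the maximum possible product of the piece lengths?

27

Let prod[k] be the best product for length k (with at least one cut). For each first piece i, the rest contributes max(k−i, prod[k−i]).
prod[2] = 1·max(1,0) = 1·1 = 1
prod[3] = max(1·2, 2·1) = 2
prod[4] = max(1·3, 2·2, 3·1) = 4
prod[5] = max(1·4, 2·3, 3·2, 4·1) = 6
prod[6] = max(1·6, 2·4, 3·3, 4·2, 5·1) = 9
prod[7] = max(1·9, 2·6, 3·4, 4·3, 5·2, 6·1) = 12
prod[8] = max(1·12, 2·9, 3·6, …, 6·2, 7·1) = 18
prod[9] = max(1·18, 2·12, 3·9, …, 7·2, 8·1) = 27
One optimal split: 3 + 3 + 3; product 3·3·3 = 27.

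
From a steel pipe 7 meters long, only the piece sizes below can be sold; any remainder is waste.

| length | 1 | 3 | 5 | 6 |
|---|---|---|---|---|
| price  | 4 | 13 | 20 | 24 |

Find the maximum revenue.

Let best[k] be the best obtainable value from length k. For each k, try every first piece i and keep the best of price[i] + best[k−i].
best[1] = 4
best[2] = 8  (first piece 1, then best[1]=4)
best[3] = max(4+8, 13+0) = 13
best[4] = max(4+13, 13+4) = 17
best[5] = max(4+17, 13+8, 20+0) = 21
best[6] = max(4+21, 13+13, 20+4, 24+0) = 26
best[7] = max(4+26, 13+17, 20+8, 24+4) = 30
One optimal cutting: 3 + 3 + 1 → $30.

30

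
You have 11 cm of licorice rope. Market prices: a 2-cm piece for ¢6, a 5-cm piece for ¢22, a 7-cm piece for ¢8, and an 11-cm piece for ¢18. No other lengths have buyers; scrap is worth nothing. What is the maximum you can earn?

44

Consider every possible first cut. f[k] is the best of p[i]+f[k−i] over all sellable i≤k.
f[1] = 0
f[2] = 6
f[3] = 6
f[4] = 12  (first piece 2, then f[2]=6)
f[5] = 22
f[6] = 22
f[7] = 28  (first piece 2, then f[5]=22)
f[8] = 28
f[9] = 34  (first piece 2, then f[7]=28)
f[10] = 44  (first piece 5, then f[5]=22)
f[11] = 44
One optimal cutting: pieces 5 + 5 with 1 cm of scrap → ¢44.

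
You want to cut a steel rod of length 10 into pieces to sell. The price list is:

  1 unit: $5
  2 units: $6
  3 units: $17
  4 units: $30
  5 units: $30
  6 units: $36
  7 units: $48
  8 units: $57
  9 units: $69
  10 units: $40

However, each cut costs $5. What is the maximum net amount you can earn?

Build v[k] bottom-up: v[k] = max over allowed piece i of (p[i] + v[k−i]) − 5 per cut.
v[1] = 5
v[2] = max(5+5-5, 6+0) = 6
v[3] = max(5+6-5, 6+5-5, 17+0) = 17
v[4] = max(5+17-5, 6+6-5, 17+5-5, 30+0) = 30
v[5] = max(5+30-5, 6+17-5, 17+6-5, 30+5-5, 30+0) = 30
v[6] = max(5+30-5, 6+30-5, 17+17-5, 30+6-5, 30+5-5, 36+0) = 36
v[7] = max(5+36-5, 6+30-5, 17+30-5, …, 36+5-5, 48+0) = 48
v[8] = max(5+48-5, 6+36-5, 17+30-5, …, 48+5-5, 57+0) = 57
v[9] = max(5+57-5, 6+48-5, 17+36-5, …, 57+5-5, 69+0) = 69
v[10] = max(5+69-5, 6+57-5, 17+48-5, …, 69+5-5, 40+0) = 69
One optimal plan: pieces 9 + 1 (1 cut) → $74 − $5 = $69.

69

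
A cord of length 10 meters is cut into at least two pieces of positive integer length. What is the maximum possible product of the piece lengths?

36

Define g[k] = max over 1≤i<k of i · max(k−i, g[k−i]); the inner max lets the remainder stay uncut if that's better.
g[2] = 1·max(1,0) = 1·1 = 1
g[3] = 1·max(2,1) = 1·2 = 2
g[4] = 2·max(2,1) = 2·2 = 4
g[5] = 2·max(3,2) = 2·3 = 6
g[6] = 3·max(3,2) = 3·3 = 9
g[7] = 2·max(5,6) = 2·6 = 12
g[8] = 2·max(6,9) = 2·9 = 18
g[9] = 3·max(6,9) = 3·9 = 27
g[10] = 2·max(8,18) = 2·18 = 36
One optimal split: 3 + 3 + 2 + 2; product 3·3·2·2 = 36.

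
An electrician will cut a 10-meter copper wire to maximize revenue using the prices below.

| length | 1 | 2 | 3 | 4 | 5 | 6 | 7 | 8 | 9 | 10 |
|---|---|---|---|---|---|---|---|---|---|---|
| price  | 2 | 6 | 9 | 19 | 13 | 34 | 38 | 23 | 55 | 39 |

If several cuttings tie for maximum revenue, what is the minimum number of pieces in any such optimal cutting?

Consider every possible first cut. r[k] is the best of p[i]+r[k−i] over all sellable i≤k.
r[1] = 2
r[2] = max(2+2, 6+0) = 6
r[3] = max(2+6, 6+2, 9+0) = 9
r[4] = max(2+9, 6+6, 9+2, 19+0) = 19
r[5] = max(2+19, 6+9, 9+6, 19+2, 13+0) = 21
r[6] = max(2+21, 6+19, 9+9, 19+6, 13+2, 34+0) = 34
r[7] = max(2+34, 6+21, 9+19, …, 34+2, 38+0) = 38
r[8] = max(2+38, 6+34, 9+21, …, 38+2, 23+0) = 40
r[9] = max(2+40, 6+38, 9+34, …, 23+2, 55+0) = 55
r[10] = max(2+55, 6+40, 9+38, …, 55+2, 39+0) = 57
Maximum revenue is €57.
Now minimize piece count subject to staying optimal: for each k, pieces[k] = 1 + min over i with p[i]+r[k−i]=r[k] of pieces[k−i].
pieces[7] = 1
pieces[8] = 2
pieces[9] = 1
pieces[10] = 2

2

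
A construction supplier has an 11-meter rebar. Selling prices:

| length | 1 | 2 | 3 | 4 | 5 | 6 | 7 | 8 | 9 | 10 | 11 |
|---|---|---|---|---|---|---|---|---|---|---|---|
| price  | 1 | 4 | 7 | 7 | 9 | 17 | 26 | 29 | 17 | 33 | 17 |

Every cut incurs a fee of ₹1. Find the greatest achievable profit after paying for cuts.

35

Let r[k] be the best obtainable value from length k. For each k, try every first piece i and keep the best of price[i] + r[k−i] minus the 1 cut fee when i<k.
r[1] = 1
r[2] = 4
r[3] = 7
r[4] = 7  (first piece 1, then r[3]=7)
r[5] = 10  (first piece 2, then r[3]=7)
r[6] = 17
r[7] = 26
r[8] = 29
r[9] = 29  (first piece 1, then r[8]=29)
r[10] = 33
r[11] = 35  (first piece 3, then r[8]=29)
One optimal plan: pieces 8 + 3 (1 cut) → ₹36 − ₹1 = ₹35.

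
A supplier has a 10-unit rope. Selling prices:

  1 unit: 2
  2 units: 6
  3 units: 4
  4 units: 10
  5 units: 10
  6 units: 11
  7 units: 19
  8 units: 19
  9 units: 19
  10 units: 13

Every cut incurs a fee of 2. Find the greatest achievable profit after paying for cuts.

23

Consider every possible first cut. net[k] is the best of p[i]+net[k−i] over all sellable i≤k, charging 2 whenever i<k.
net[1] = 2
net[2] = 6
net[3] = 6  (first piece 1, then net[2]=6)
net[4] = 10  (first piece 2, then net[2]=6)
net[5] = 10  (first piece 1, then net[4]=10)
net[6] = 14  (first piece 2, then net[4]=10)
net[7] = 19
net[8] = 19  (first piece 1, then net[7]=19)
net[9] = 23  (first piece 2, then net[7]=19)
net[10] = 23  (first piece 1, then net[9]=23)
One optimal plan: pieces 7 + 2 + 1 (2 cuts) → 27 − 4 = 23.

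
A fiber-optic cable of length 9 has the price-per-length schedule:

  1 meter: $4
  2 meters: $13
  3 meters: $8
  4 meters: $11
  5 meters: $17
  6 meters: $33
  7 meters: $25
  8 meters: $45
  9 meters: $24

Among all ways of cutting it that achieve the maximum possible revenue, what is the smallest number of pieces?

5

Build r[k] bottom-up: r[k] = max over allowed piece i of (p[i] + r[k−i]).
r[1] = 4
r[2] = max(4+4, 13+0) = 13
r[3] = max(4+13, 13+4, 8+0) = 17
r[4] = max(4+17, 13+13, 8+4, 11+0) = 26
r[5] = max(4+26, 13+17, 8+13, 11+4, 17+0) = 30
r[6] = max(4+30, 13+26, 8+17, 11+13, 17+4, 33+0) = 39
r[7] = max(4+39, 13+30, 8+26, …, 33+4, 25+0) = 43
r[8] = max(4+43, 13+39, 8+30, …, 25+4, 45+0) = 52
r[9] = max(4+52, 13+43, 8+39, …, 45+4, 24+0) = 56
Maximum revenue is $56.
Now minimize piece count subject to staying optimal: for each k, pieces[k] = 1 + min over i with p[i]+r[k−i]=r[k] of pieces[k−i].
pieces[6] = 3
pieces[7] = 4
pieces[8] = 4
pieces[9] = 5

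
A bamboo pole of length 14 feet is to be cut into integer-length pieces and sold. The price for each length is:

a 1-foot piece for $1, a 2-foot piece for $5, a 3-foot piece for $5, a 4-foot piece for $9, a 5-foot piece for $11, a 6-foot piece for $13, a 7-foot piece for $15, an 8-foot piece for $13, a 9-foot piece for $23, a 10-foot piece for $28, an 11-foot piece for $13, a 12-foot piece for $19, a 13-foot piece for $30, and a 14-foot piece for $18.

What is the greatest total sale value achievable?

Let R[k] be the best obtainable value from length k. For each k, try every first piece i and keep the best of price[i] + R[k−i].
R[1] = 1
R[2] = max(1+1, 5+0) = 5
R[3] = max(1+5, 5+1, 5+0) = 6
R[4] = max(1+6, 5+5, 5+1, 9+0) = 10
R[5] = max(1+10, 5+6, 5+5, 9+1, 11+0) = 11
R[6] = max(1+11, 5+10, 5+6, 9+5, 11+1, 13+0) = 15
R[7] = max(1+15, 5+11, 5+10, …, 13+1, 15+0) = 16
R[8] = max(1+16, 5+15, 5+11, …, 15+1, 13+0) = 20
R[9] = max(1+20, 5+16, 5+15, …, 13+1, 23+0) = 23
R[10] = max(1+23, 5+20, 5+16, …, 23+1, 28+0) = 28
R[11] = max(1+28, 5+23, 5+20, …, 28+1, 13+0) = 29
R[12] = max(1+29, 5+28, 5+23, …, 13+1, 19+0) = 33
R[13] = max(1+33, 5+29, 5+28, …, 19+1, 30+0) = 34
R[14] = max(1+34, 5+33, 5+29, …, 30+1, 18+0) = 38
One optimal cutting: 10 + 2 + 2 → $28 + $5 + $5 = $38.

38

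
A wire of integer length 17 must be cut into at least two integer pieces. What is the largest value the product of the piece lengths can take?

486

Let f[k] be the best product for length k (with at least one cut). For each first piece i, the rest contributes max(k−i, f[k−i]).
f[2] = 1×max(1,0) = 1×1 = 1
f[3] = 1×max(2,1) = 1×2 = 2
f[4] = 2×max(2,1) = 2×2 = 4
f[5] = 2×max(3,2) = 2×3 = 6
f[6] = 3×max(3,2) = 3×3 = 9
f[7] = 2×max(5,6) = 2×6 = 12
f[8] = 2×max(6,9) = 2×9 = 18
f[9] = 3×max(6,9) = 3×9 = 27
f[10] = 2×max(8,18) = 2×18 = 36
f[11] = 2×max(9,27) = 2×27 = 54
f[12] = 3×max(9,27) = 3×27 = 81
f[13] = 2×max(11,54) = 2×54 = 108
f[14] = 2×max(12,81) = 2×81 = 162
f[15] = 3×max(12,81) = 3×81 = 243
f[16] = 2×max(14,162) = 2×162 = 324
f[17] = 2×max(15,243) = 2×243 = 486
One optimal split: 3 + 3 + 3 + 3 + 3 + 2; product 3×3×3×3×3×2 = 486.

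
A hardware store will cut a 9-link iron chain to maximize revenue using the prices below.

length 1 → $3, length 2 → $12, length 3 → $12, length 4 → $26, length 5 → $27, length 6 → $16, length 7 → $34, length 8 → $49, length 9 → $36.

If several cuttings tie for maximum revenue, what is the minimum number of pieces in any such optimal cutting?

Let r[k] be the best obtainable value from length k. For each k, try every first piece i and keep the best of price[i] + r[k−i].
r[1] = 3
r[2] = max(3+3, 12+0) = 12
r[3] = max(3+12, 12+3, 12+0) = 15
r[4] = max(3+15, 12+12, 12+3, 26+0) = 26
r[5] = max(3+26, 12+15, 12+12, 26+3, 27+0) = 29
r[6] = max(3+29, 12+26, 12+15, 26+12, 27+3, 16+0) = 38
r[7] = max(3+38, 12+29, 12+26, …, 16+3, 34+0) = 41
r[8] = max(3+41, 12+38, 12+29, …, 34+3, 49+0) = 52
r[9] = max(3+52, 12+41, 12+38, …, 49+3, 36+0) = 55
Maximum revenue is $55.
Now minimize piece count subject to staying optimal: for each k, pieces[k] = 1 + min over i with p[i]+r[k−i]=r[k] of pieces[k−i].
pieces[6] = 2
pieces[7] = 3
pieces[8] = 2
pieces[9] = 3

3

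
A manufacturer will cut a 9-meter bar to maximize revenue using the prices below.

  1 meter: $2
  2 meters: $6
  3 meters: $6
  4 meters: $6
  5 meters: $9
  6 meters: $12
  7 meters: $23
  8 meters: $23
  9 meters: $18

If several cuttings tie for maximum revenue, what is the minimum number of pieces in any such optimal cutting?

Let r[k] be the best obtainable value from length k. For each k, try every first piece i and keep the best of price[i] + r[k−i].
r[1] = 2
r[2] = 6
r[3] = 8  (first piece 1, then r[2]=6)
r[4] = 12  (first piece 2, then r[2]=6)
r[5] = 14  (first piece 1, then r[4]=12)
r[6] = 18  (first piece 2, then r[4]=12)
r[7] = 23
r[8] = 25  (first piece 1, then r[7]=23)
r[9] = 29  (first piece 2, then r[7]=23)
Maximum revenue is $29.
Now minimize piece count subject to staying optimal: for each k, pieces[k] = 1 + min over i with p[i]+r[k−i]=r[k] of pieces[k−i].
pieces[6] = 3
pieces[7] = 1
pieces[8] = 2
pieces[9] = 2

2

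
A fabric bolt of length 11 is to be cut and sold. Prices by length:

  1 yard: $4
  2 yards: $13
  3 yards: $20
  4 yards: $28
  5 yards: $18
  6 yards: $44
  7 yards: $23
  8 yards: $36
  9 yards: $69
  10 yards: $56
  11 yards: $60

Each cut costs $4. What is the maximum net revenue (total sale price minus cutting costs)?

Consider every possible first cut. v[k] is the best of p[i]+v[k−i] over all sellable i≤k, charging 4 whenever i<k.
v[1] = 4
v[2] = 13
v[3] = 20
v[4] = 28
v[5] = 29  (first piece 2, then v[3]=20)
v[6] = 44
v[7] = 44  (first piece 1, then v[6]=44)
v[8] = 53  (first piece 2, then v[6]=44)
v[9] = 69
v[10] = 69  (first piece 1, then v[9]=69)
v[11] = 78  (first piece 2, then v[9]=69)
One optimal plan: pieces 9 + 2 (1 cut) → $82 − $4 = $78.

78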